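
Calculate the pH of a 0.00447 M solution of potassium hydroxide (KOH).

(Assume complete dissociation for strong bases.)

[OH⁻] = 0.00447 M for strong base. pOH = -log[OH⁻] = 2.35, pH = 14 - pOH

pH = 11.65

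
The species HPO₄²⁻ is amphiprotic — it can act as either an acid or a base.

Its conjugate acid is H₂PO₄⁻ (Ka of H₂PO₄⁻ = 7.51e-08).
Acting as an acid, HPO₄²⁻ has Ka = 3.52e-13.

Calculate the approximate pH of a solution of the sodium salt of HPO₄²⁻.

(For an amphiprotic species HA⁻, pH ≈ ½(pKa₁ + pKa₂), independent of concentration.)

pKa₁ = -log(7.51e-08) = 7.12; pKa₂ = -log(3.52e-13) = 12.45. For an amphiprotic species, pH ≈ ½(pKa₁ + pKa₂) = ½(7.12 + 12.45) = 9.79.

pH = 9.79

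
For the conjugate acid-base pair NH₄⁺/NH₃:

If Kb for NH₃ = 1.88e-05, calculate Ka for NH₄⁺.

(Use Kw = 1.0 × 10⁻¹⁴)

For a conjugate pair Ka × Kb = Kw, so Ka = Kw/Kb = 1.0 × 10⁻¹⁴ / 1.88e-05 = 5.32e-10.

K_a = 5.32e-10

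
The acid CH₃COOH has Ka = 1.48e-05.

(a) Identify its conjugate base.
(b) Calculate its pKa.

(a) The conjugate base is formed by removing one H⁺ from CH₃COOH, giving CH₃COO⁻. (b) pKa = -log(Ka) = -log(1.48e-05) = 4.83.

Conjugate base: CH₃COO⁻; pK_a = 4.83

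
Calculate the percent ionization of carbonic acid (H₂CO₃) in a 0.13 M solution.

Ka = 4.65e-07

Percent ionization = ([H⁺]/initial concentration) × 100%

Using Ka equilibrium: x² + Ka×x - Ka×C = 0. Solving: [H⁺] = 2.4563e-04. Percent = (2.4563e-04/0.13) × 100

Percent ionization = 0.189%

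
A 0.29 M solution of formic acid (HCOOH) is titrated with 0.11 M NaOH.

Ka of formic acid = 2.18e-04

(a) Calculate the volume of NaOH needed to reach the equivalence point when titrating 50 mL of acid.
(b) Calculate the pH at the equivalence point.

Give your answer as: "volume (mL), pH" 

moles acid = 0.29 × 50/1000 = 0.0145 mol; V_base = moles/0.11 × 1000 = 131.8 mL. At equivalence only the conjugate base is present: [A⁻] = 0.0145/0.182 = 7.9750e-02 M. Kb = Kw/Ka = 4.59e-11; [OH⁻] = √(Kb × [A⁻]) = 1.9127e-06; pOH = 5.72; pH = 14 - pOH = 8.28.

V = 131.8 mL, pH = 8.28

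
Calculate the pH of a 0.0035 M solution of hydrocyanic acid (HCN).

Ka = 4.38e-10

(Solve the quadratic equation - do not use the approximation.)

x² + Ka×x - Ka×C = 0. Using quadratic formula: [H⁺] = 1.2379e-06

pH = 5.91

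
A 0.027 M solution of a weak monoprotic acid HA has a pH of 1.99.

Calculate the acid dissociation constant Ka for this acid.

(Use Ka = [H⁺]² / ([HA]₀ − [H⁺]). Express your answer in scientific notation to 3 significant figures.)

[H⁺] = 10^(−pH) = 10^(−1.99) = 1.023e-02 M. For HA ⇌ H⁺ + A⁻, Ka = [H⁺][A⁻]/[HA] = [H⁺]² / ([HA]₀ − [H⁺]) = (1.023e-02)² / (0.027 − 1.023e-02) = 6.25e-03.

K_a = 6.25e-03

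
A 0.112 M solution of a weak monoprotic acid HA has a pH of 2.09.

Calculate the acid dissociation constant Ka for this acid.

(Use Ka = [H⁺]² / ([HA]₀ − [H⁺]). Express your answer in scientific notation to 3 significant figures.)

[H⁺] = 10^(−pH) = 10^(−2.09) = 8.128e-03 M. For HA ⇌ H⁺ + A⁻, Ka = [H⁺][A⁻]/[HA] = [H⁺]² / ([HA]₀ − [H⁺]) = (8.128e-03)² / (0.112 − 8.128e-03) = 6.36e-04.

K_a = 6.36e-04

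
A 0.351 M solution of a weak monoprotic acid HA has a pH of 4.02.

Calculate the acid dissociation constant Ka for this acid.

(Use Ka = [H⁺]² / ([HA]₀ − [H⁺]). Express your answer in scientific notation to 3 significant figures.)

[H⁺] = 10^(−pH) = 10^(−4.02) = 9.550e-05 M. For HA ⇌ H⁺ + A⁻, Ka = [H⁺][A⁻]/[HA] = [H⁺]² / ([HA]₀ − [H⁺]) = (9.550e-05)² / (0.351 − 9.550e-05) = 2.60e-08.

K_a = 2.60e-08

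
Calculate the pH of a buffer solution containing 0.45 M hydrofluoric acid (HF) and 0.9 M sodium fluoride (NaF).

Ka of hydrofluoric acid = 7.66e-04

pKa = -log(7.66e-04) = 3.12. pH = pKa + log([A⁻]/[HA]) = 3.12 + log(0.9/0.45)

pH = 3.42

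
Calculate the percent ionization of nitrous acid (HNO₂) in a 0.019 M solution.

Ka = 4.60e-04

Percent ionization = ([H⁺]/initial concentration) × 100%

Using Ka equilibrium: x² + Ka×x - Ka×C = 0. Solving: [H⁺] = 2.7353e-03. Percent = (2.7353e-03/0.019) × 100

Percent ionization = 14.4%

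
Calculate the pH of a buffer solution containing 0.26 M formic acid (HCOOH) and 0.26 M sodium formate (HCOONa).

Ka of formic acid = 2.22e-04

pKa = -log(2.22e-04) = 3.65. pH = pKa + log([A⁻]/[HA]) = 3.65 + log(0.26/0.26)

pH = 3.65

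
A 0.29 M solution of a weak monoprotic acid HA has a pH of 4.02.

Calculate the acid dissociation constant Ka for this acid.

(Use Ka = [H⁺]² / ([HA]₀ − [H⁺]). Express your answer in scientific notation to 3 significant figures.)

[H⁺] = 10^(−pH) = 10^(−4.02) = 9.550e-05 M. For HA ⇌ H⁺ + A⁻, Ka = [H⁺][A⁻]/[HA] = [H⁺]² / ([HA]₀ − [H⁺]) = (9.550e-05)² / (0.29 − 9.550e-05) = 3.15e-08.

K_a = 3.15e-08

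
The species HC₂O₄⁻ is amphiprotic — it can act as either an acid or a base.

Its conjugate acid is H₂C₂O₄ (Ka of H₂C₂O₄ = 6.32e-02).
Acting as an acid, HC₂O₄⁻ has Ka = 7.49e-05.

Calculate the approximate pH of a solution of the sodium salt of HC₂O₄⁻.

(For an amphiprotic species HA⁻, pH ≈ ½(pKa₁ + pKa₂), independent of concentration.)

pKa₁ = -log(6.32e-02) = 1.20; pKa₂ = -log(7.49e-05) = 4.13. For an amphiprotic species, pH ≈ ½(pKa₁ + pKa₂) = ½(1.20 + 4.13) = 2.66.

pH = 2.66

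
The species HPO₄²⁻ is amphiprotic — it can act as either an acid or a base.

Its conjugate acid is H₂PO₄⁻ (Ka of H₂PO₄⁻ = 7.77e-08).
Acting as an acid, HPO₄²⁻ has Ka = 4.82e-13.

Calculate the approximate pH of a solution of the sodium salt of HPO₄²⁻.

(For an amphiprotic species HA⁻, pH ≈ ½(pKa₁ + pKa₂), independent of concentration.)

pKa₁ = -log(7.77e-08) = 7.11; pKa₂ = -log(4.82e-13) = 12.32. For an amphiprotic species, pH ≈ ½(pKa₁ + pKa₂) = ½(7.11 + 12.32) = 9.71.

pH = 9.71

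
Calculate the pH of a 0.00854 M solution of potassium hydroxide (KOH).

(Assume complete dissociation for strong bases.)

[OH⁻] = 0.00854 M for strong base. pOH = -log[OH⁻] = 2.07, pH = 14 - pOH

pH = 11.93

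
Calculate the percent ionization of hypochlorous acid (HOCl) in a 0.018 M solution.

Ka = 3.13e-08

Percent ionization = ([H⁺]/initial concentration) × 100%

Using Ka equilibrium: x² + Ka×x - Ka×C = 0. Solving: [H⁺] = 2.3720e-05. Percent = (2.3720e-05/0.018) × 100

Percent ionization = 0.132%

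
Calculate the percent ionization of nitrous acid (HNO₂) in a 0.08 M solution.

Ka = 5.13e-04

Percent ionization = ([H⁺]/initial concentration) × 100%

Using Ka equilibrium: x² + Ka×x - Ka×C = 0. Solving: [H⁺] = 6.1549e-03. Percent = (6.1549e-03/0.08) × 100

Percent ionization = 7.69%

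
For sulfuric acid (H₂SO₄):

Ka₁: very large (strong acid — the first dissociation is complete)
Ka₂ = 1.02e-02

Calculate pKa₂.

pKa₂ = -log(Ka₂) = -log(1.02e-02) = 1.99.

pK_{a2} = 1.99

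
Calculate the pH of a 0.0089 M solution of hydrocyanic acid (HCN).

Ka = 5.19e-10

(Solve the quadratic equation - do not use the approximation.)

x² + Ka×x - Ka×C = 0. Using quadratic formula: [H⁺] = 2.1489e-06

pH = 5.67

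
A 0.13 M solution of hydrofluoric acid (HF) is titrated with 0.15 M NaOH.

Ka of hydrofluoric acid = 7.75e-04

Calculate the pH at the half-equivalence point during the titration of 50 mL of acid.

At half-equivalence [HA] = [A⁻], so Henderson-Hasselbalch gives pH = pKa = -log(7.75e-04) = 3.11.

pH = pKa = 3.11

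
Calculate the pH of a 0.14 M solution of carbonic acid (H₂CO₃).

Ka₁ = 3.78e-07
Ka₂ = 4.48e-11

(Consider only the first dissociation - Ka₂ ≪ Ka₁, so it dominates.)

First dissociation dominates. From Ka₁ = [H⁺][HA⁻]/[H₂A], x² + Ka₁·x − Ka₁·C = 0 with C = 0.14 M and Ka₁ = 3.78e-07. Solving: [H⁺] = (−Ka₁ + √(Ka₁² + 4·Ka₁·C)) / 2 = 2.2985e-04 M. pH = -log(2.2985e-04) = 3.64.

pH = 3.64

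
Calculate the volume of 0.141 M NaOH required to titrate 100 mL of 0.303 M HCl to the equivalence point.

At equivalence: moles acid = moles base. moles HCl = 0.303 × 100/1000 = 0.0303 mol. V_base = moles / 0.141 × 1000 = 214.9 mL.

V_{base} = 214.9 mL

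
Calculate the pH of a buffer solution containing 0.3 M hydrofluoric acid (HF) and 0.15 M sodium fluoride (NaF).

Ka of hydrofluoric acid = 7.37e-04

pKa = -log(7.37e-04) = 3.13. pH = pKa + log([A⁻]/[HA]) = 3.13 + log(0.15/0.3)

pH = 2.83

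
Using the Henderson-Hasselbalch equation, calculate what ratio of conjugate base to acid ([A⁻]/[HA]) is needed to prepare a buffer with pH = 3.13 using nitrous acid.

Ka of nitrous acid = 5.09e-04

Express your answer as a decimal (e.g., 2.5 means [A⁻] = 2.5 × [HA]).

pKa = -log(5.09e-04) = 3.2933. pH = pKa + log([A⁻]/[HA]), so log([A⁻]/[HA]) = pH − pKa = 3.13 − 3.2933 = -0.1633. [A⁻]/[HA] = 10^(-0.1633) = 0.687

[A⁻]/[HA] = 0.687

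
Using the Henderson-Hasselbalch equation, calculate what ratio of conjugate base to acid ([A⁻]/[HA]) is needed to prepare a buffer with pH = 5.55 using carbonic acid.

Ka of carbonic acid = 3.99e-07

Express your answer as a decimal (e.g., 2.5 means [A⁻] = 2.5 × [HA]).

pKa = -log(3.99e-07) = 6.3990. pH = pKa + log([A⁻]/[HA]), so log([A⁻]/[HA]) = pH − pKa = 5.55 − 6.3990 = -0.8490. [A⁻]/[HA] = 10^(-0.8490) = 0.142

[A⁻]/[HA] = 0.142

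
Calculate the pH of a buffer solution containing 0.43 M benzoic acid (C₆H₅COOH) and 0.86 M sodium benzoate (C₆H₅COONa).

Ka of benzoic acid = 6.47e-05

pKa = -log(6.47e-05) = 4.19. pH = pKa + log([A⁻]/[HA]) = 4.19 + log(0.86/0.43)

pH = 4.49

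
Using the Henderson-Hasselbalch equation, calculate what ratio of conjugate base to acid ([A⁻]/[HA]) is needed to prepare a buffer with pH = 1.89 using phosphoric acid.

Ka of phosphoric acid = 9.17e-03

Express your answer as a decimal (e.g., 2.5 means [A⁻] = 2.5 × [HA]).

pKa = -log(9.17e-03) = 2.0376. pH = pKa + log([A⁻]/[HA]), so log([A⁻]/[HA]) = pH − pKa = 1.89 − 2.0376 = -0.1476. [A⁻]/[HA] = 10^(-0.1476) = 0.712

[A⁻]/[HA] = 0.712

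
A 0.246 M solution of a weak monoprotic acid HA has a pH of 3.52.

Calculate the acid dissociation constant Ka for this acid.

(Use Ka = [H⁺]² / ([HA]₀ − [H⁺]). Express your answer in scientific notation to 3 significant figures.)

[H⁺] = 10^(−pH) = 10^(−3.52) = 3.020e-04 M. For HA ⇌ H⁺ + A⁻, Ka = [H⁺][A⁻]/[HA] = [H⁺]² / ([HA]₀ − [H⁺]) = (3.020e-04)² / (0.246 − 3.020e-04) = 3.71e-07.

K_a = 3.71e-07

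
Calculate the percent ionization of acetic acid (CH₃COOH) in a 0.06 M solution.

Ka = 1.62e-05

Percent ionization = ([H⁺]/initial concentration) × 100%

Using Ka equilibrium: x² + Ka×x - Ka×C = 0. Solving: [H⁺] = 9.7783e-04. Percent = (9.7783e-04/0.06) × 100

Percent ionization = 1.63%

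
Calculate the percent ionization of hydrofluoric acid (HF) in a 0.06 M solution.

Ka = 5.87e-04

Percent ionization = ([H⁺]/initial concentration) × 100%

Using Ka equilibrium: x² + Ka×x - Ka×C = 0. Solving: [H⁺] = 5.6484e-03. Percent = (5.6484e-03/0.06) × 100

Percent ionization = 9.41%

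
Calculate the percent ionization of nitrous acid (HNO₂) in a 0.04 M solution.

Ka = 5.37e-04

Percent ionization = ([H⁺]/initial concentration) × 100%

Using Ka equilibrium: x² + Ka×x - Ka×C = 0. Solving: [H⁺] = 4.3739e-03. Percent = (4.3739e-03/0.04) × 100

Percent ionization = 10.9%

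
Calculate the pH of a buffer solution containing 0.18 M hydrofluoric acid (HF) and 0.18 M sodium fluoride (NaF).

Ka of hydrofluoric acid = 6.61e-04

pKa = -log(6.61e-04) = 3.18. pH = pKa + log([A⁻]/[HA]) = 3.18 + log(0.18/0.18)

pH = 3.18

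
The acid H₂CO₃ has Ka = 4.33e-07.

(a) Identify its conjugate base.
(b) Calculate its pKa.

(a) The conjugate base is formed by removing one H⁺ from H₂CO₃, giving HCO₃⁻. (b) pKa = -log(Ka) = -log(4.33e-07) = 6.36.

Conjugate base: HCO₃⁻; pK_a = 6.36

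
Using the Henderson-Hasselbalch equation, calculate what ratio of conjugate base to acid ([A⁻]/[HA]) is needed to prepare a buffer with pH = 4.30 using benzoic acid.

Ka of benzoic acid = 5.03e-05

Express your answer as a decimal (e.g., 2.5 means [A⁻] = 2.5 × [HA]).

pKa = -log(5.03e-05) = 4.2984. pH = pKa + log([A⁻]/[HA]), so log([A⁻]/[HA]) = pH − pKa = 4.30 − 4.2984 = 0.0016. [A⁻]/[HA] = 10^(0.0016) = 1.00

[A⁻]/[HA] = 1.00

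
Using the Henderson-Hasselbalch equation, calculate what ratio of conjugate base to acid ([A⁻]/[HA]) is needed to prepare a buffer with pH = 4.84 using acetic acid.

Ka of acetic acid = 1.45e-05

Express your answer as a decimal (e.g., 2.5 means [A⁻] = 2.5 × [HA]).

pKa = -log(1.45e-05) = 4.8386. pH = pKa + log([A⁻]/[HA]), so log([A⁻]/[HA]) = pH − pKa = 4.84 − 4.8386 = 0.0014. [A⁻]/[HA] = 10^(0.0014) = 1.00

[A⁻]/[HA] = 1.00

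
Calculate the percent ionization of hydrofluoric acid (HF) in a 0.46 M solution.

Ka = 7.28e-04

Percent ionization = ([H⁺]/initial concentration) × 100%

Using Ka equilibrium: x² + Ka×x - Ka×C = 0. Solving: [H⁺] = 1.7939e-02. Percent = (1.7939e-02/0.46) × 100

Percent ionization = 3.9%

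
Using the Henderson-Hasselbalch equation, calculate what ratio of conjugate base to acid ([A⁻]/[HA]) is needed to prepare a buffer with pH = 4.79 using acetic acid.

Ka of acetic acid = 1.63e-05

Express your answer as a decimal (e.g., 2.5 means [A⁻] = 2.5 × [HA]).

pKa = -log(1.63e-05) = 4.7878. pH = pKa + log([A⁻]/[HA]), so log([A⁻]/[HA]) = pH − pKa = 4.79 − 4.7878 = 0.0022. [A⁻]/[HA] = 10^(0.0022) = 1.01

[A⁻]/[HA] = 1.01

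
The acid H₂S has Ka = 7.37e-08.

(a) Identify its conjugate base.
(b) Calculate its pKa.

(a) The conjugate base is formed by removing one H⁺ from H₂S, giving HS⁻. (b) pKa = -log(Ka) = -log(7.37e-08) = 7.13.

Conjugate base: HS⁻; pK_a = 7.13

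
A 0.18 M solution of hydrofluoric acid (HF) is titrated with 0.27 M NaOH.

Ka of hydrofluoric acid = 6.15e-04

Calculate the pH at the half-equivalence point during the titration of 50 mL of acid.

At half-equivalence [HA] = [A⁻], so Henderson-Hasselbalch gives pH = pKa = -log(6.15e-04) = 3.21.

pH = pKa = 3.21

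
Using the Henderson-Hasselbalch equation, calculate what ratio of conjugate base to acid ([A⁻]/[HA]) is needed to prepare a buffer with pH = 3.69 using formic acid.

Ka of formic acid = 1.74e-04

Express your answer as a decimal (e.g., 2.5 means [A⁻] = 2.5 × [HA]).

pKa = -log(1.74e-04) = 3.7595. pH = pKa + log([A⁻]/[HA]), so log([A⁻]/[HA]) = pH − pKa = 3.69 − 3.7595 = -0.0695. [A⁻]/[HA] = 10^(-0.0695) = 0.852

[A⁻]/[HA] = 0.852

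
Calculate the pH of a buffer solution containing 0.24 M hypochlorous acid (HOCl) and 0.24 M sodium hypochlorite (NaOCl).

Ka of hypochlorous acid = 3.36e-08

pKa = -log(3.36e-08) = 7.47. pH = pKa + log([A⁻]/[HA]) = 7.47 + log(0.24/0.24)

pH = 7.47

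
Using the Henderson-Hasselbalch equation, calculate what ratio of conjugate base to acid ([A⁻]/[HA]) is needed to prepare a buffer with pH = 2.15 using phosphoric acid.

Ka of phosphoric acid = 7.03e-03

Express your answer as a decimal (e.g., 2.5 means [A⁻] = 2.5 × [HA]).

pKa = -log(7.03e-03) = 2.1530. pH = pKa + log([A⁻]/[HA]), so log([A⁻]/[HA]) = pH − pKa = 2.15 − 2.1530 = -0.0030. [A⁻]/[HA] = 10^(-0.0030) = 0.993

[A⁻]/[HA] = 0.993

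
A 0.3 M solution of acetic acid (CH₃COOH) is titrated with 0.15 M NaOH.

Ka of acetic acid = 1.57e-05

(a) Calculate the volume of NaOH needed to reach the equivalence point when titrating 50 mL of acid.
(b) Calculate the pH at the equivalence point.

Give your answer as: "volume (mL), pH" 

moles acid = 0.3 × 50/1000 = 0.015 mol; V_base = moles/0.15 × 1000 = 100.0 mL. At equivalence only the conjugate base is present: [A⁻] = 0.015/0.150 = 1.0000e-01 M. Kb = Kw/Ka = 6.37e-10; [OH⁻] = √(Kb × [A⁻]) = 7.9809e-06; pOH = 5.10; pH = 14 - pOH = 8.90.

V = 100.0 mL, pH = 8.90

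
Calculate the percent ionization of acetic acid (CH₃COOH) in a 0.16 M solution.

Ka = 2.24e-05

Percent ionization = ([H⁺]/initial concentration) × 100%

Using Ka equilibrium: x² + Ka×x - Ka×C = 0. Solving: [H⁺] = 1.8820e-03. Percent = (1.8820e-03/0.16) × 100

Percent ionization = 1.18%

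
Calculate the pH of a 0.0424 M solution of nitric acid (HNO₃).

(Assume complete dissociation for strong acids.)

[H⁺] = 0.0424 M for strong acid. pH = -log[H⁺] = -log(0.0424)

pH = 1.37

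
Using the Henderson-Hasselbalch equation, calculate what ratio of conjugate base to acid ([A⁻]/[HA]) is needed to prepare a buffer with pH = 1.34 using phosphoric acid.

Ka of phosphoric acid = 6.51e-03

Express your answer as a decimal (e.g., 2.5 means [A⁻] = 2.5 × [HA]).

pKa = -log(6.51e-03) = 2.1864. pH = pKa + log([A⁻]/[HA]), so log([A⁻]/[HA]) = pH − pKa = 1.34 − 2.1864 = -0.8464. [A⁻]/[HA] = 10^(-0.8464) = 0.142

[A⁻]/[HA] = 0.142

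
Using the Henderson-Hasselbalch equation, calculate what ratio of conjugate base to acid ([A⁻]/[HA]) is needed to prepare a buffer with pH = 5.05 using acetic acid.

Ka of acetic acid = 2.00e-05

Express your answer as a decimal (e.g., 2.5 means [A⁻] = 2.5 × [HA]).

pKa = -log(2.00e-05) = 4.6990. pH = pKa + log([A⁻]/[HA]), so log([A⁻]/[HA]) = pH − pKa = 5.05 − 4.6990 = 0.3510. [A⁻]/[HA] = 10^(0.3510) = 2.24

[A⁻]/[HA] = 2.24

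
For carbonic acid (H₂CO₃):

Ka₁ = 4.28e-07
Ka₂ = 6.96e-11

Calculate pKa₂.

pKa₂ = -log(Ka₂) = -log(6.96e-11) = 10.16.

pK_{a2} = 10.16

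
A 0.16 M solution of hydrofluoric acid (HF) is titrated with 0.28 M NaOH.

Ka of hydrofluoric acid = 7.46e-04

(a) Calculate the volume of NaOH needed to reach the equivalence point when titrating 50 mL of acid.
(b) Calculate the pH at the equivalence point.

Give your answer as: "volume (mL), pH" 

moles acid = 0.16 × 50/1000 = 0.008 mol; V_base = moles/0.28 × 1000 = 28.6 mL. At equivalence only the conjugate base is present: [A⁻] = 0.008/0.079 = 1.0182e-01 M. Kb = Kw/Ka = 1.34e-11; [OH⁻] = √(Kb × [A⁻]) = 1.1683e-06; pOH = 5.93; pH = 14 - pOH = 8.07.

V = 28.6 mL, pH = 8.07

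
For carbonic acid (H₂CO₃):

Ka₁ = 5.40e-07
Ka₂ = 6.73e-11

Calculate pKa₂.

pKa₂ = -log(Ka₂) = -log(6.73e-11) = 10.17.

pK_{a2} = 10.17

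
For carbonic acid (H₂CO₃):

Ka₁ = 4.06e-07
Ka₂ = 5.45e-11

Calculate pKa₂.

pKa₂ = -log(Ka₂) = -log(5.45e-11) = 10.26.

pK_{a2} = 10.26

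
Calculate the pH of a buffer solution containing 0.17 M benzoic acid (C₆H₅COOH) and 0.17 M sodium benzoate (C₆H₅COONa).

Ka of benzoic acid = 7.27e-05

pKa = -log(7.27e-05) = 4.14. pH = pKa + log([A⁻]/[HA]) = 4.14 + log(0.17/0.17)

pH = 4.14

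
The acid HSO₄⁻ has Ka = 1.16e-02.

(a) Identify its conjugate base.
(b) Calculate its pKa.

(a) The conjugate base is formed by removing one H⁺ from HSO₄⁻, giving SO₄²⁻. (b) pKa = -log(Ka) = -log(1.16e-02) = 1.94.

Conjugate base: SO₄²⁻; pK_a = 1.94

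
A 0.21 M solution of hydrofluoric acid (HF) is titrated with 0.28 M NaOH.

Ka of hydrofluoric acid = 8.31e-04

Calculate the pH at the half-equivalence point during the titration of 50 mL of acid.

At half-equivalence [HA] = [A⁻], so Henderson-Hasselbalch gives pH = pKa = -log(8.31e-04) = 3.08.

pH = pKa = 3.08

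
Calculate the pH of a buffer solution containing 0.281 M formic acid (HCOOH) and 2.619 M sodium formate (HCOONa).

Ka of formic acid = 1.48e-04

pKa = -log(1.48e-04) = 3.83. pH = pKa + log([A⁻]/[HA]) = 3.83 + log(2.619/0.281)

pH = 4.80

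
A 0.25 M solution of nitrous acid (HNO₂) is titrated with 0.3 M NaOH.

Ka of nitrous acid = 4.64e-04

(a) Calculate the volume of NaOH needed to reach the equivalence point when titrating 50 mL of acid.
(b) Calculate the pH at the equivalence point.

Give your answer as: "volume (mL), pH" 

moles acid = 0.25 × 50/1000 = 0.0125 mol; V_base = moles/0.3 × 1000 = 41.7 mL. At equivalence only the conjugate base is present: [A⁻] = 0.0125/0.092 = 1.3636e-01 M. Kb = Kw/Ka = 2.16e-11; [OH⁻] = √(Kb × [A⁻]) = 1.7143e-06; pOH = 5.77; pH = 14 - pOH = 8.23.

V = 41.7 mL, pH = 8.23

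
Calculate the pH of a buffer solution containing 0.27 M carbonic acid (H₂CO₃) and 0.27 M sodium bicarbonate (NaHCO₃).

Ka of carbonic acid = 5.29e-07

pKa = -log(5.29e-07) = 6.28. pH = pKa + log([A⁻]/[HA]) = 6.28 + log(0.27/0.27)

pH = 6.28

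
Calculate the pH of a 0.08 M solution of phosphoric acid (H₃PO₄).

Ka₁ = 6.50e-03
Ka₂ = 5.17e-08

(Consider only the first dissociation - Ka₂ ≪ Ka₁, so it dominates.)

First dissociation dominates. From Ka₁ = [H⁺][HA⁻]/[H₂A], x² + Ka₁·x − Ka₁·C = 0 with C = 0.08 M and Ka₁ = 6.50e-03. Solving: [H⁺] = (−Ka₁ + √(Ka₁² + 4·Ka₁·C)) / 2 = 1.9784e-02 M. pH = -log(1.9784e-02) = 1.70.

pH = 1.70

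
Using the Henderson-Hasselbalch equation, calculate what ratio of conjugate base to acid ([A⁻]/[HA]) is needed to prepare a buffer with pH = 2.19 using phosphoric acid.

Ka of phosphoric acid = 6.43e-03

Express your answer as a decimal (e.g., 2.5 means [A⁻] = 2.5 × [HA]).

pKa = -log(6.43e-03) = 2.1918. pH = pKa + log([A⁻]/[HA]), so log([A⁻]/[HA]) = pH − pKa = 2.19 − 2.1918 = -0.0018. [A⁻]/[HA] = 10^(-0.0018) = 0.996

[A⁻]/[HA] = 0.996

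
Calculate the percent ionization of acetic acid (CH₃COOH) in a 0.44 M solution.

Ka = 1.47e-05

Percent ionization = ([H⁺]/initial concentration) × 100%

Using Ka equilibrium: x² + Ka×x - Ka×C = 0. Solving: [H⁺] = 2.5359e-03. Percent = (2.5359e-03/0.44) × 100

Percent ionization = 0.576%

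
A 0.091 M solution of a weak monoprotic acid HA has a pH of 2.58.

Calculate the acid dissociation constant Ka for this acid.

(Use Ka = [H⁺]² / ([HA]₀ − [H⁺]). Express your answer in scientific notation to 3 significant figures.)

[H⁺] = 10^(−pH) = 10^(−2.58) = 2.630e-03 M. For HA ⇌ H⁺ + A⁻, Ka = [H⁺][A⁻]/[HA] = [H⁺]² / ([HA]₀ − [H⁺]) = (2.630e-03)² / (0.091 − 2.630e-03) = 7.83e-05.

K_a = 7.83e-05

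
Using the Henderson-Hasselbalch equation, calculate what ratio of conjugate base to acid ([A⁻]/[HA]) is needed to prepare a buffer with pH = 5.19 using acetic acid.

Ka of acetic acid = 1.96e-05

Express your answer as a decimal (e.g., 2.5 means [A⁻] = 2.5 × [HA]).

pKa = -log(1.96e-05) = 4.7077. pH = pKa + log([A⁻]/[HA]), so log([A⁻]/[HA]) = pH − pKa = 5.19 − 4.7077 = 0.4823. [A⁻]/[HA] = 10^(0.4823) = 3.04

[A⁻]/[HA] = 3.04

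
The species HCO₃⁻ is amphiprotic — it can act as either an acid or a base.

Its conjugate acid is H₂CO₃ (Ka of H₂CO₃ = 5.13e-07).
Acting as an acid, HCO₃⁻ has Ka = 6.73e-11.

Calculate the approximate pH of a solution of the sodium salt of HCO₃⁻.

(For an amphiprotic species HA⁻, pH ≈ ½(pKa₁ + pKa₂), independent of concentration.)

pKa₁ = -log(5.13e-07) = 6.29; pKa₂ = -log(6.73e-11) = 10.17. For an amphiprotic species, pH ≈ ½(pKa₁ + pKa₂) = ½(6.29 + 10.17) = 8.23.

pH = 8.23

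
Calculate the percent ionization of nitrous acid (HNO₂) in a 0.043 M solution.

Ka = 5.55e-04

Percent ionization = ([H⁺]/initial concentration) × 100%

Using Ka equilibrium: x² + Ka×x - Ka×C = 0. Solving: [H⁺] = 4.6156e-03. Percent = (4.6156e-03/0.043) × 100

Percent ionization = 10.7%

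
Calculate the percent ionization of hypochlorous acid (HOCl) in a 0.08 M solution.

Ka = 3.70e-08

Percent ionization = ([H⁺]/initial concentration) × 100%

Using Ka equilibrium: x² + Ka×x - Ka×C = 0. Solving: [H⁺] = 5.4387e-05. Percent = (5.4387e-05/0.08) × 100

Percent ionization = 0.068%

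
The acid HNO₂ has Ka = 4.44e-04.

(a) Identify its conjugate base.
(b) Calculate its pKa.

(a) The conjugate base is formed by removing one H⁺ from HNO₂, giving NO₂⁻. (b) pKa = -log(Ka) = -log(4.44e-04) = 3.35.

Conjugate base: NO₂⁻; pK_a = 3.35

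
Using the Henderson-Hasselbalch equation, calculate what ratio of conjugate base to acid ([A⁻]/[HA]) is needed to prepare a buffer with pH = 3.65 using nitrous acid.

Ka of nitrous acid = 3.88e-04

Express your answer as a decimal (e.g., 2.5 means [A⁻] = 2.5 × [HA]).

pKa = -log(3.88e-04) = 3.4112. pH = pKa + log([A⁻]/[HA]), so log([A⁻]/[HA]) = pH − pKa = 3.65 − 3.4112 = 0.2388. [A⁻]/[HA] = 10^(0.2388) = 1.73

[A⁻]/[HA] = 1.73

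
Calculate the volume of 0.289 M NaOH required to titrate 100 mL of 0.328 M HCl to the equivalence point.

At equivalence: moles acid = moles base. moles HCl = 0.328 × 100/1000 = 0.0328 mol. V_base = moles / 0.289 × 1000 = 113.5 mL.

V_{base} = 113.5 mL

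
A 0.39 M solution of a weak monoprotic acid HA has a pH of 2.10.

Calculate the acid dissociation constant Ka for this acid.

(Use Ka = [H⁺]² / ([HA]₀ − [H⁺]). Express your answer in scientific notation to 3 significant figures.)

[H⁺] = 10^(−pH) = 10^(−2.10) = 7.943e-03 M. For HA ⇌ H⁺ + A⁻, Ka = [H⁺][A⁻]/[HA] = [H⁺]² / ([HA]₀ − [H⁺]) = (7.943e-03)² / (0.39 − 7.943e-03) = 1.65e-04.

K_a = 1.65e-04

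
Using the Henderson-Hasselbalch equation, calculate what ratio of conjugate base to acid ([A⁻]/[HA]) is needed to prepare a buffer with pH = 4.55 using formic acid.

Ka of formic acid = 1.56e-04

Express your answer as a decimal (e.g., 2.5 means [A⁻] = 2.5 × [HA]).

pKa = -log(1.56e-04) = 3.8069. pH = pKa + log([A⁻]/[HA]), so log([A⁻]/[HA]) = pH − pKa = 4.55 − 3.8069 = 0.7431. [A⁻]/[HA] = 10^(0.7431) = 5.54

[A⁻]/[HA] = 5.54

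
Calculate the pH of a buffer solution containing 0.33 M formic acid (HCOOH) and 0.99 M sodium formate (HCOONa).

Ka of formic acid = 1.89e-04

pKa = -log(1.89e-04) = 3.72. pH = pKa + log([A⁻]/[HA]) = 3.72 + log(0.99/0.33)

pH = 4.20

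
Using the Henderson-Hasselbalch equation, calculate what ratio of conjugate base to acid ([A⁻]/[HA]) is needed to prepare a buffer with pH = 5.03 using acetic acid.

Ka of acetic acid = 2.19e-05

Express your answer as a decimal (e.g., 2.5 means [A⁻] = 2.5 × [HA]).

pKa = -log(2.19e-05) = 4.6596. pH = pKa + log([A⁻]/[HA]), so log([A⁻]/[HA]) = pH − pKa = 5.03 − 4.6596 = 0.3704. [A⁻]/[HA] = 10^(0.3704) = 2.35

[A⁻]/[HA] = 2.35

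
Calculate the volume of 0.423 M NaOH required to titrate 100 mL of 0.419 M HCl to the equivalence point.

At equivalence: moles acid = moles base. moles HCl = 0.419 × 100/1000 = 0.0419 mol. V_base = moles / 0.423 × 1000 = 99.1 mL.

V_{base} = 99.1 mL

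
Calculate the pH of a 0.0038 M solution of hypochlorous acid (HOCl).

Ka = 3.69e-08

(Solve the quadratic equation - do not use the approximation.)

x² + Ka×x - Ka×C = 0. Using quadratic formula: [H⁺] = 1.1823e-05

pH = 4.93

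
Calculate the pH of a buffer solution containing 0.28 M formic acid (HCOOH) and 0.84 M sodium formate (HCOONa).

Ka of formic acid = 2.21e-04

pKa = -log(2.21e-04) = 3.66. pH = pKa + log([A⁻]/[HA]) = 3.66 + log(0.84/0.28)

pH = 4.13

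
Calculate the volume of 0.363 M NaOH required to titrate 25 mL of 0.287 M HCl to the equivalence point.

At equivalence: moles acid = moles base. moles HCl = 0.287 × 25/1000 = 0.007175 mol. V_base = moles / 0.363 × 1000 = 19.8 mL.

V_{base} = 19.8 mL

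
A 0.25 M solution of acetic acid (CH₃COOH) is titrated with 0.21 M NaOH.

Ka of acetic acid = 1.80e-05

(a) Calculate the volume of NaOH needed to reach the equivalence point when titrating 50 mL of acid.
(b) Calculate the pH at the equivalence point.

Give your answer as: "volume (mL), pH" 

moles acid = 0.25 × 50/1000 = 0.0125 mol; V_base = moles/0.21 × 1000 = 59.5 mL. At equivalence only the conjugate base is present: [A⁻] = 0.0125/0.110 = 1.1413e-01 M. Kb = Kw/Ka = 5.56e-10; [OH⁻] = √(Kb × [A⁻]) = 7.9628e-06; pOH = 5.10; pH = 14 - pOH = 8.90.

V = 59.5 mL, pH = 8.90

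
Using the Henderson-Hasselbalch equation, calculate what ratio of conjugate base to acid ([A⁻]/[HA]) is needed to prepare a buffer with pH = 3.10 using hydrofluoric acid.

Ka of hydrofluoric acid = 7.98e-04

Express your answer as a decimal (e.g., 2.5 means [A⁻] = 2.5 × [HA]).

pKa = -log(7.98e-04) = 3.0980. pH = pKa + log([A⁻]/[HA]), so log([A⁻]/[HA]) = pH − pKa = 3.10 − 3.0980 = 0.0020. [A⁻]/[HA] = 10^(0.0020) = 1.00

[A⁻]/[HA] = 1.00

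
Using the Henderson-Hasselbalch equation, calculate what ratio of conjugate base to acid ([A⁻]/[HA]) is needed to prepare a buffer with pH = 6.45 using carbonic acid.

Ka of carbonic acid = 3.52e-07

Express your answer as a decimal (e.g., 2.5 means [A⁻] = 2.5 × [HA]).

pKa = -log(3.52e-07) = 6.4535. pH = pKa + log([A⁻]/[HA]), so log([A⁻]/[HA]) = pH − pKa = 6.45 − 6.4535 = -0.0035. [A⁻]/[HA] = 10^(-0.0035) = 0.992

[A⁻]/[HA] = 0.992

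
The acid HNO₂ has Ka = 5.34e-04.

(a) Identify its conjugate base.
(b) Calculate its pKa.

(a) The conjugate base is formed by removing one H⁺ from HNO₂, giving NO₂⁻. (b) pKa = -log(Ka) = -log(5.34e-04) = 3.27.

Conjugate base: NO₂⁻; pK_a = 3.27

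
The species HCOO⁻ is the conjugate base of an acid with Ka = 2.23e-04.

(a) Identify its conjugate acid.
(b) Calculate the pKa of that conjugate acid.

(a) The conjugate acid is formed by adding one H⁺ to HCOO⁻, giving HCOOH. (b) pKa = -log(Ka) = -log(2.23e-04) = 3.65.

Conjugate acid: HCOOH; pK_a = 3.65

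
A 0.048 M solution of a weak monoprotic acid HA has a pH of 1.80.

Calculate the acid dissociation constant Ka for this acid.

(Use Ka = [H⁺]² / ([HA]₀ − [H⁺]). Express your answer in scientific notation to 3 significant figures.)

[H⁺] = 10^(−pH) = 10^(−1.80) = 1.585e-02 M. For HA ⇌ H⁺ + A⁻, Ka = [H⁺][A⁻]/[HA] = [H⁺]² / ([HA]₀ − [H⁺]) = (1.585e-02)² / (0.048 − 1.585e-02) = 7.81e-03.

K_a = 7.81e-03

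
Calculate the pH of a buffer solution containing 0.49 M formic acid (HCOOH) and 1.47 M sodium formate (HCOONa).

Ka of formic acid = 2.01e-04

pKa = -log(2.01e-04) = 3.70. pH = pKa + log([A⁻]/[HA]) = 3.70 + log(1.47/0.49)

pH = 4.17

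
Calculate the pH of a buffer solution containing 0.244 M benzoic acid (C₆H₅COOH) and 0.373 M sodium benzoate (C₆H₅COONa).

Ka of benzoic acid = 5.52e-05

pKa = -log(5.52e-05) = 4.26. pH = pKa + log([A⁻]/[HA]) = 4.26 + log(0.373/0.244)

pH = 4.44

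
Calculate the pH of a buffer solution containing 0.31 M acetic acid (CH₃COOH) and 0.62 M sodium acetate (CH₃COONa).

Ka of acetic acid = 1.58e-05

pKa = -log(1.58e-05) = 4.80. pH = pKa + log([A⁻]/[HA]) = 4.80 + log(0.62/0.31)

pH = 5.10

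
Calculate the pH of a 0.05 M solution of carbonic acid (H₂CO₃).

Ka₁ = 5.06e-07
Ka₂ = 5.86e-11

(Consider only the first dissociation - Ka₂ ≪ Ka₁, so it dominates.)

First dissociation dominates. From Ka₁ = [H⁺][HA⁻]/[H₂A], x² + Ka₁·x − Ka₁·C = 0 with C = 0.05 M and Ka₁ = 5.06e-07. Solving: [H⁺] = (−Ka₁ + √(Ka₁² + 4·Ka₁·C)) / 2 = 1.5881e-04 M. pH = -log(1.5881e-04) = 3.80.

pH = 3.80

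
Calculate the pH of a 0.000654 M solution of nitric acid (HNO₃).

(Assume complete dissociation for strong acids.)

[H⁺] = 0.000654 M for strong acid. pH = -log[H⁺] = -log(0.000654)

pH = 3.18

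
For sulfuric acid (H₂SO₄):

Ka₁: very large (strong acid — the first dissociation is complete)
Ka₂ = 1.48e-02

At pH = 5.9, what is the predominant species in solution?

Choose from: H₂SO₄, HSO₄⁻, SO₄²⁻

The first dissociation is complete, so H₂SO₄ itself is never the predominant species in water; pKa₂ = -log(1.48e-02) = 1.83. For a polyprotic acid the predominant species crosses at each pKa: below pKa_n the protonated form dominates, above it the deprotonated form does. At pH = 5.9, the predominant species is SO₄²⁻.

SO₄²⁻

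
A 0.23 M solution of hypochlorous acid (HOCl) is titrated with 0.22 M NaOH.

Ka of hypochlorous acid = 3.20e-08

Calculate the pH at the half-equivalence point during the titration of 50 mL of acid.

At half-equivalence [HA] = [A⁻], so Henderson-Hasselbalch gives pH = pKa = -log(3.20e-08) = 7.49.

pH = pKa = 7.49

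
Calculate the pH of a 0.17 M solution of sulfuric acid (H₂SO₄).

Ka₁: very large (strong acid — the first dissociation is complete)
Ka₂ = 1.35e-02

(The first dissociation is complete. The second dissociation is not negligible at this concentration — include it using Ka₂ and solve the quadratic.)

First dissociation is complete: [H⁺]₀ = [HSO₄⁻]₀ = C = 0.17 M. Second dissociation HSO₄⁻ ⇌ H⁺ + SO₄²⁻: let x = [SO₄²⁻]. Ka₂ = (C + x)·x / (C − x) = 1.35e-02 → x² + (C + Ka₂)·x − Ka₂·C = 0 → x² + 0.18350·x − 2.295e-03 = 0. x = (−0.18350 + √(0.18350² + 4 × 2.295e-03)) / 2 = 1.1754e-02 M. [H⁺] = C + x = 0.17 + 1.1754e-02 = 1.8175e-01 M. pH = -log(1.8175e-01) = 0.74.

pH = 0.74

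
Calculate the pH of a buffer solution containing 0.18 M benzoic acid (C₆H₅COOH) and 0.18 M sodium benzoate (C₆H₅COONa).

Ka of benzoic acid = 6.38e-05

pKa = -log(6.38e-05) = 4.20. pH = pKa + log([A⁻]/[HA]) = 4.20 + log(0.18/0.18)

pH = 4.20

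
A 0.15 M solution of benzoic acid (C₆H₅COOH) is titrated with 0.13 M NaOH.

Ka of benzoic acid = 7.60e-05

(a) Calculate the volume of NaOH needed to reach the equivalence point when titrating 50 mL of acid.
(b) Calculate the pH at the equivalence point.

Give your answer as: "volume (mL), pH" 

moles acid = 0.15 × 50/1000 = 0.0075 mol; V_base = moles/0.13 × 1000 = 57.7 mL. At equivalence only the conjugate base is present: [A⁻] = 0.0075/0.108 = 6.9643e-02 M. Kb = Kw/Ka = 1.32e-10; [OH⁻] = √(Kb × [A⁻]) = 3.0271e-06; pOH = 5.52; pH = 14 - pOH = 8.48.

V = 57.7 mL, pH = 8.48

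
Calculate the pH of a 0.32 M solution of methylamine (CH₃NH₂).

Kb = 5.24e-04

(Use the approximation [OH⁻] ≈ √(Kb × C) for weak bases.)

[OH⁻] = √(Kb × C) = √(5.24e-04 × 0.32) = 1.2949e-02. pOH = 1.89, pH = 14 - pOH

pH = 12.11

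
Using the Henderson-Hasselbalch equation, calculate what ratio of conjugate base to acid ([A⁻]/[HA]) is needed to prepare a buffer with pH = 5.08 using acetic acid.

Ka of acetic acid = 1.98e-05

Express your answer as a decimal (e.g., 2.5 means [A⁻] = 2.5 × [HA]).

pKa = -log(1.98e-05) = 4.7033. pH = pKa + log([A⁻]/[HA]), so log([A⁻]/[HA]) = pH − pKa = 5.08 − 4.7033 = 0.3767. [A⁻]/[HA] = 10^(0.3767) = 2.38

[A⁻]/[HA] = 2.38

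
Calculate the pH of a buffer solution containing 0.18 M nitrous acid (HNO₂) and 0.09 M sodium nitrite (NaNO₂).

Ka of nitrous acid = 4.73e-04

pKa = -log(4.73e-04) = 3.33. pH = pKa + log([A⁻]/[HA]) = 3.33 + log(0.09/0.18)

pH = 3.02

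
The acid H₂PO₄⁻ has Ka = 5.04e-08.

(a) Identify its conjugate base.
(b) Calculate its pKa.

(a) The conjugate base is formed by removing one H⁺ from H₂PO₄⁻, giving HPO₄²⁻. (b) pKa = -log(Ka) = -log(5.04e-08) = 7.30.

Conjugate base: HPO₄²⁻; pK_a = 7.30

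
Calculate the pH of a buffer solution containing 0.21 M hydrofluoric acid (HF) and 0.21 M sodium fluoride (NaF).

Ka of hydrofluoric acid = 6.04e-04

pKa = -log(6.04e-04) = 3.22. pH = pKa + log([A⁻]/[HA]) = 3.22 + log(0.21/0.21)

pH = 3.22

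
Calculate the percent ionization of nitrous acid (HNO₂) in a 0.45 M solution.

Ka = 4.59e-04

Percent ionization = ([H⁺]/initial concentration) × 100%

Using Ka equilibrium: x² + Ka×x - Ka×C = 0. Solving: [H⁺] = 1.4144e-02. Percent = (1.4144e-02/0.45) × 100

Percent ionization = 3.14%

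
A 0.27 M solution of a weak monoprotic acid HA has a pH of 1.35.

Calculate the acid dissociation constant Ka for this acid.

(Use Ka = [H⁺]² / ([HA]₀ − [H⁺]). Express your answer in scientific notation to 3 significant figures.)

[H⁺] = 10^(−pH) = 10^(−1.35) = 4.467e-02 M. For HA ⇌ H⁺ + A⁻, Ka = [H⁺][A⁻]/[HA] = [H⁺]² / ([HA]₀ − [H⁺]) = (4.467e-02)² / (0.27 − 4.467e-02) = 8.85e-03.

K_a = 8.85e-03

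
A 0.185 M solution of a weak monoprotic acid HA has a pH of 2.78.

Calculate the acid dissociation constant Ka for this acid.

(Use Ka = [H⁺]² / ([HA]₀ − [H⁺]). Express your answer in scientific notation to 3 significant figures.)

[H⁺] = 10^(−pH) = 10^(−2.78) = 1.660e-03 M. For HA ⇌ H⁺ + A⁻, Ka = [H⁺][A⁻]/[HA] = [H⁺]² / ([HA]₀ − [H⁺]) = (1.660e-03)² / (0.185 − 1.660e-03) = 1.50e-05.

K_a = 1.50e-05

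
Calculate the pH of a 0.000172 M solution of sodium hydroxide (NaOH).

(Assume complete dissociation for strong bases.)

[OH⁻] = 0.000172 M for strong base. pOH = -log[OH⁻] = 3.76, pH = 14 - pOH

pH = 10.24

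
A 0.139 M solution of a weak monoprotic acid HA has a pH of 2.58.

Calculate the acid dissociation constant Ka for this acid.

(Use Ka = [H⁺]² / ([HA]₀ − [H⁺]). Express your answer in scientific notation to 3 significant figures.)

[H⁺] = 10^(−pH) = 10^(−2.58) = 2.630e-03 M. For HA ⇌ H⁺ + A⁻, Ka = [H⁺][A⁻]/[HA] = [H⁺]² / ([HA]₀ − [H⁺]) = (2.630e-03)² / (0.139 − 2.630e-03) = 5.07e-05.

K_a = 5.07e-05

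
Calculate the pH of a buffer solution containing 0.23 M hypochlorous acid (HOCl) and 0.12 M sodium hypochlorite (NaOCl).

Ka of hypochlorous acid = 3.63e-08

pKa = -log(3.63e-08) = 7.44. pH = pKa + log([A⁻]/[HA]) = 7.44 + log(0.12/0.23)

pH = 7.16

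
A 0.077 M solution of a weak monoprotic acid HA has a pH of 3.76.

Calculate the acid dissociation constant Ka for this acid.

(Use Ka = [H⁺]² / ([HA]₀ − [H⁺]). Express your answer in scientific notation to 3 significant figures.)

[H⁺] = 10^(−pH) = 10^(−3.76) = 1.738e-04 M. For HA ⇌ H⁺ + A⁻, Ka = [H⁺][A⁻]/[HA] = [H⁺]² / ([HA]₀ − [H⁺]) = (1.738e-04)² / (0.077 − 1.738e-04) = 3.93e-07.

K_a = 3.93e-07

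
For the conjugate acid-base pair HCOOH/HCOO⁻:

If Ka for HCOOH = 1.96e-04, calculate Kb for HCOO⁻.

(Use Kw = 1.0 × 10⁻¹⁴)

For a conjugate pair Ka × Kb = Kw, so Kb = Kw/Ka = 1.0 × 10⁻¹⁴ / 1.96e-04 = 5.10e-11.

K_b = 5.10e-11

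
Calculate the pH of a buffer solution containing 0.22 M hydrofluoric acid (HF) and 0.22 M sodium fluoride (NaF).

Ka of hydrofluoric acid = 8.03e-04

pKa = -log(8.03e-04) = 3.10. pH = pKa + log([A⁻]/[HA]) = 3.10 + log(0.22/0.22)

pH = 3.10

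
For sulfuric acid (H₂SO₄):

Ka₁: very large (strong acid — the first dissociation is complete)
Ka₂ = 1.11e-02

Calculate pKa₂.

pKa₂ = -log(Ka₂) = -log(1.11e-02) = 1.95.

pK_{a2} = 1.95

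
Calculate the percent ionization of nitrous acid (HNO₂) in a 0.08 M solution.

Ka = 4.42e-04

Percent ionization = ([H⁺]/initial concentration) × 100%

Using Ka equilibrium: x² + Ka×x - Ka×C = 0. Solving: [H⁺] = 5.7295e-03. Percent = (5.7295e-03/0.08) × 100

Percent ionization = 7.16%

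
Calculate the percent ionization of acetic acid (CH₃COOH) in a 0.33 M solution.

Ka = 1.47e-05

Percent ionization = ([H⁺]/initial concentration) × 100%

Using Ka equilibrium: x² + Ka×x - Ka×C = 0. Solving: [H⁺] = 2.1952e-03. Percent = (2.1952e-03/0.33) × 100

Percent ionization = 0.665%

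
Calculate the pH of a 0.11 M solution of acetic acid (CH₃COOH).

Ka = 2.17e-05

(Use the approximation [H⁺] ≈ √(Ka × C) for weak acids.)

[H⁺] = √(Ka × C) = √(2.17e-05 × 0.11) = 1.5450e-03. pH = -log(1.5450e-03)

pH = 2.81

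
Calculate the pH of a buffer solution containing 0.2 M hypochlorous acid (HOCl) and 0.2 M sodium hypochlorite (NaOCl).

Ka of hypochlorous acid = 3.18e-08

pKa = -log(3.18e-08) = 7.50. pH = pKa + log([A⁻]/[HA]) = 7.50 + log(0.2/0.2)

pH = 7.50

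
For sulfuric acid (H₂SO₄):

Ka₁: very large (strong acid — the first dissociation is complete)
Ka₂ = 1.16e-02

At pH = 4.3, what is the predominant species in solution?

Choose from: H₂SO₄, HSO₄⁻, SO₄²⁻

The first dissociation is complete, so H₂SO₄ itself is never the predominant species in water; pKa₂ = -log(1.16e-02) = 1.94. For a polyprotic acid the predominant species crosses at each pKa: below pKa_n the protonated form dominates, above it the deprotonated form does. At pH = 4.3, the predominant species is SO₄²⁻.

SO₄²⁻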